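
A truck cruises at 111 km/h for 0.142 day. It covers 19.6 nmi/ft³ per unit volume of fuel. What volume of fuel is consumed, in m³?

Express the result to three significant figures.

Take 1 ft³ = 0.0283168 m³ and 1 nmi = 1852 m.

0.295 m³

111 km/h → 30.8333 m/s
0.142 day → 12268.8 s
d = v × t = 30.8333 × 12268.8 = 378288 m
19.6 nmi/ft³ → 1.2819×10⁶ m/m³
V = d / (distance per unit fuel) = 378288 / 1.2819×10⁶ = 0.295099 m³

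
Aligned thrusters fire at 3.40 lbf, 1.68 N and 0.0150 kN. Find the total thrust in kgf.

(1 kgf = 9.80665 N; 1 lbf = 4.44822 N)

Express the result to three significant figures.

3.40 lbf × 4.44822 = 15.1239 N
1.68 N (already N)
0.0150 kN × 1000 = 15 N
Total: 15.1239 + 1.68 + 15 = 31.8039 N
In kgf: 31.8039 / 9.80665 = 3.2431 kgf

3.24 kgf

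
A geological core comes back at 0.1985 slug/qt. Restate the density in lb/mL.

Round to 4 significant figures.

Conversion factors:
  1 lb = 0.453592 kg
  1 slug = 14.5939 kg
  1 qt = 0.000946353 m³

0.006749 lb/mL

0.1985 slug/qt × 14.5939 kg/slug ÷ 0.000946353 m³/qt = 3061.11 kg/m³
3061.11 kg/m³ ÷ 0.453592 kg/lb × 10⁻⁶ m³/mL = 0.0067486 lb/mL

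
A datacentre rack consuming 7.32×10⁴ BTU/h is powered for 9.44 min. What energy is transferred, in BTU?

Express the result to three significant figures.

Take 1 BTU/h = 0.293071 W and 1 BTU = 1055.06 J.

7.32×10⁴ BTU/h × 0.293071 → 21452.8 W
9.44 min × 60 → 566.4 s
E = P × t = 21452.8 W × 566.4 s = 1.21509×10⁷ J
1.21509×10⁷ J ÷ (1055.06 J/BTU) = 11516.8 BTU

1.15×10⁴ BTU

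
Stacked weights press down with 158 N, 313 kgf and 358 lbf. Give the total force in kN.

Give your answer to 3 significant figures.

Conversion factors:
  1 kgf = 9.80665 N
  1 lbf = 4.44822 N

4.82 kN

158 N (already N)
313 kgf × 9.80665 = 3069.48 N
358 lbf × 4.44822 = 1592.46 N
Sum: 158 + 3069.48 + 1592.46 = 4819.94 N
In kN: 4819.94 / 1000 = 4.81994 kN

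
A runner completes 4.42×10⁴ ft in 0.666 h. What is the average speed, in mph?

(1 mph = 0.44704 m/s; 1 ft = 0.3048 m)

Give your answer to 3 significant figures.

12.6 mph

4.42×10⁴ ft × 0.3048 → 13472.2 m
0.666 h × 3600 → 2397.6 s
v = d / t = 13472.2 m / 2397.6 s = 5.61904 m/s
5.61904 m/s ÷ (0.44704 m/s/mph) = 12.5694 mph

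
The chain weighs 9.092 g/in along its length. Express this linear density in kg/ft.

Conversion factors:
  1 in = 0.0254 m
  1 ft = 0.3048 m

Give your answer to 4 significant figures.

9.092 g/in × 0.001 kg/g ÷ 0.0254 m/in = 0.357953 kg/m
0.357953 kg/m × 0.3048 m/ft = 0.109104 kg/ft

0.1091 kg/ft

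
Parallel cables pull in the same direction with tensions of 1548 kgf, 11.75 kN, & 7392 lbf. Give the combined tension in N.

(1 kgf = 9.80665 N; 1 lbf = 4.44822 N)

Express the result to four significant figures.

5.981×10⁴ N

1548 kgf × 9.80665 → 15180.7 N
11.75 kN × 1000 → 11750 N
7392 lbf × 4.44822 → 32881.2 N
Sum: 15180.7 + 11750 + 32881.2 = 59811.9 N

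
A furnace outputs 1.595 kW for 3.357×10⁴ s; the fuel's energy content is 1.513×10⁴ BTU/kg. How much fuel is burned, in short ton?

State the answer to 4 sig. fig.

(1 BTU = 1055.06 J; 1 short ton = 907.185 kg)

1.595 kW → 1595 W
E = P × t = 1595 × 33570 = 5.35442×10⁷ J
1.513×10⁴ BTU/kg → 1.59631×10⁷ J/kg
m = E / e_s = 5.35442×10⁷ / 1.59631×10⁷ = 3.35425 kg
In short ton: 3.35425 / 907.185 = 0.00369743 short ton

0.003697 short ton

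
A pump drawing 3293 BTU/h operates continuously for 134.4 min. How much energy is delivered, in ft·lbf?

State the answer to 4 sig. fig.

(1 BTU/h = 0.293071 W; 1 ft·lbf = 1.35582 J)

3293 BTU/h × 0.293071 = 965.083 W
134.4 min × 60 = 8064 s
E = P × t = 965.083 W × 8064 s = 7.78243×10⁶ J
7.78243×10⁶ J ÷ (1.35582 J/ft·lbf) = 5.74002×10⁶ ft·lbf

5.740×10⁶ ft·lbf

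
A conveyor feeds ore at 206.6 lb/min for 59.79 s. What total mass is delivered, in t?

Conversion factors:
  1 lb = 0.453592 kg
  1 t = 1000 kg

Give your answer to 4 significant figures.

206.6 lb/min → 1.56187 kg/s
m = ṁ × t = 1.56187 × 59.79 = 93.3842 kg
In t: 93.3842 / 1000 = 0.0933842 t

0.09338 t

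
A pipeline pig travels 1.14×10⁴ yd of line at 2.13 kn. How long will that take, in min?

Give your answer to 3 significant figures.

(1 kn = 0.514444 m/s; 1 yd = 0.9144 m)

1.14×10⁴ yd × 0.9144 → 10424.2 m
2.13 kn × 0.514444 → 1.09577 m/s
t = d / v = 10424.2 m / 1.09577 m/s = 9513.13 s
9513.13 s ÷ (60 s/min) = 158.552 min

159 min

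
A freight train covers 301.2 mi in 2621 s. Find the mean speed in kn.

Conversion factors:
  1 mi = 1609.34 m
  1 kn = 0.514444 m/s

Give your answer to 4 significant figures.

359.5 kn

301.2 mi × 1609.34 → 484733 m
v = d / t = 484733 m / 2621 s = 184.942 m/s
184.942 m/s ÷ (0.514444 m/s/kn) = 359.499 kn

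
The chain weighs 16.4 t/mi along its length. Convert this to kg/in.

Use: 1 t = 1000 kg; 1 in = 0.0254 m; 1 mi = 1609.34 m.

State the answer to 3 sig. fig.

16.4 t/mi × 1000 kg/t ÷ 1609.34 m/mi = 10.1905 kg/m
10.1905 kg/m × 0.0254 m/in = 0.258839 kg/in

0.259 kg/in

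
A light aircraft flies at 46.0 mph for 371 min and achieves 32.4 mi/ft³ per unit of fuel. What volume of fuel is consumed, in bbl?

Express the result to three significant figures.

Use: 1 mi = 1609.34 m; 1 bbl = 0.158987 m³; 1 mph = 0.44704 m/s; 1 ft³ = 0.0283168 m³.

1.56 bbl

46.0 mph → 20.5638 m/s
371 min → 22260 s
d = v × t = 20.5638 × 22260 = 457750 m
32.4 mi/ft³ → 1.8414×10⁶ m/m³
V = d / (distance per unit fuel) = 457750 / 1.8414×10⁶ = 0.248588 m³
In bbl: 0.248588 / 0.158987 = 1.56357 bbl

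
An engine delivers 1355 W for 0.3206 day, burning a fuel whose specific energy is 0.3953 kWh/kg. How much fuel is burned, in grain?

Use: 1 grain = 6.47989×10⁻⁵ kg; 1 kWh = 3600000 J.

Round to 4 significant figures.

4.070×10⁵ grain

0.3206 day → 27699.8 s
E = P × t = 1355 × 27699.8 = 3.75332×10⁷ J
0.3953 kWh/kg → 1.42308×10⁶ J/kg
m = E / e_s = 3.75332×10⁷ / 1.42308×10⁶ = 26.3746 kg
In grain: 26.3746 / 6.47989×10⁻⁵ = 407022 grain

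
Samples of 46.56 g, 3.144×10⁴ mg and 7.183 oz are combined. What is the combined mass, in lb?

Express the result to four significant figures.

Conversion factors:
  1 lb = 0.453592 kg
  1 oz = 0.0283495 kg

46.56 g × 0.001 = 0.04656 kg
3.144×10⁴ mg × 10⁻⁶ = 0.03144 kg
7.183 oz × 0.0283495 = 0.203634 kg
Sum: 0.04656 + 0.03144 + 0.203634 = 0.281634 kg
In lb: 0.281634 / 0.453592 = 0.620897 lb

0.6209 lb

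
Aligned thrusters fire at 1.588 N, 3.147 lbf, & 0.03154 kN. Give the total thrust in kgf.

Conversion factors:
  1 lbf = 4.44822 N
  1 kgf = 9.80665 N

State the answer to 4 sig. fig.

1.588 N (already N)
3.147 lbf × 4.44822 = 13.9985 N
0.03154 kN × 1000 = 31.54 N
Sum: 1.588 + 13.9985 + 31.54 = 47.1265 N
In kgf: 47.1265 / 9.80665 = 4.80557 kgf

4.806 kgf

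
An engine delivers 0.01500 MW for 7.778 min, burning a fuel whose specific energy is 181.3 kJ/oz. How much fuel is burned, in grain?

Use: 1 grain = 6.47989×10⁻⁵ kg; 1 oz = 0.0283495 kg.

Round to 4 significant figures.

0.01500 MW → 15000 W
7.778 min → 466.68 s
E = P × t = 15000 × 466.68 = 7.0002×10⁶ J
181.3 kJ/oz → 6.39517×10⁶ J/kg
m = E / e_s = 7.0002×10⁶ / 6.39517×10⁶ = 1.09461 kg
In grain: 1.09461 / 6.47989×10⁻⁵ = 16892.4 grain

1.689×10⁴ grain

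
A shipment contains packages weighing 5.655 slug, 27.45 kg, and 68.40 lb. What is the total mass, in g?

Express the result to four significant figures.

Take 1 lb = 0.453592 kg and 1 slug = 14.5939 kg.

5.655 slug × 14.5939 → 82.5285 kg
27.45 kg (already kg)
68.40 lb × 0.453592 → 31.0257 kg
Total: 82.5285 + 27.45 + 31.0257 = 141.004 kg
In g: 141.004 / 0.001 = 141004 g

1.410×10⁵ g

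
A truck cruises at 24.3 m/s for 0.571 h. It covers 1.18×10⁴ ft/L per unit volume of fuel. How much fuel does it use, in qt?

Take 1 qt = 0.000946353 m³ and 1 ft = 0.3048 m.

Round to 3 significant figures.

14.7 qt

0.571 h → 2055.6 s
d = v × t = 24.3 × 2055.6 = 49951.1 m
1.18×10⁴ ft/L → 3.59664×10⁶ m/m³
V = d / (distance per unit fuel) = 49951.1 / 3.59664×10⁶ = 0.0138883 m³
In qt: 0.0138883 / 0.000946353 = 14.6756 qt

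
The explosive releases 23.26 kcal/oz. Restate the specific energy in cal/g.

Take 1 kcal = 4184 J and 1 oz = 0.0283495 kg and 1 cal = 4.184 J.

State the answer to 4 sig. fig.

23.26 kcal/oz × 4184 J/kcal ÷ 0.0283495 kg/oz = 3.43286×10⁶ J/kg
3.43286×10⁶ J/kg ÷ 4.184 J/cal × 0.001 kg/g = 820.473 cal/g

820.5 cal/g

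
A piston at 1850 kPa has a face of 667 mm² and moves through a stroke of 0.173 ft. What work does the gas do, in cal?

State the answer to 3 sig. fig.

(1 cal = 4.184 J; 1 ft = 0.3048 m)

1850 kPa → 1.85×10⁶ Pa
667 mm² → 6.67×10⁻⁴ m²
F = P × A = 1.85×10⁶ × 6.67×10⁻⁴ = 1233.95 N
0.173 ft → 0.0527304 m
W = F × d = 1233.95 × 0.0527304 = 65.0667 J
In cal: 65.0667 / 4.184 = 15.5513 cal

15.6 cal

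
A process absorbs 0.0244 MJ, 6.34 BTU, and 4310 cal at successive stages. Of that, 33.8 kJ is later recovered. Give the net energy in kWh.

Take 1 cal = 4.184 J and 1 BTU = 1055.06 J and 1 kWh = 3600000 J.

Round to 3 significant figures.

0.00426 kWh

0.0244 MJ × 1000000 = 24400 J
6.34 BTU × 1055.06 = 6689.08 J
4310 cal × 4.184 = 18033 J
33.8 kJ × 1000 = 33800 J
Result: 24400 + 6689.08 + 18033 − 33800 = 15322.1 J
In kWh: 15322.1 / 3600000 = 0.00425614 kWh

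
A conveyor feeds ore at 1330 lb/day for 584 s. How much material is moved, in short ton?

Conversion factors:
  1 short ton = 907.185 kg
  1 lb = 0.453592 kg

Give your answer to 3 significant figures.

1330 lb/day → 0.00698238 kg/s
m = ṁ × t = 0.00698238 × 584 = 4.07771 kg
In short ton: 4.07771 / 907.185 = 0.0044949 short ton

0.00449 short ton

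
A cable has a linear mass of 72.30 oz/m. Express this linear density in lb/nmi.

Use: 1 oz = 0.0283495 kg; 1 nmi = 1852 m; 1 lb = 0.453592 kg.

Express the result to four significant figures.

8369 lb/nmi

72.30 oz/m × 0.0283495 kg/oz = 2.04967 kg/m
2.04967 kg/m ÷ 0.453592 kg/lb × 1852 m/nmi = 8368.73 lb/nmi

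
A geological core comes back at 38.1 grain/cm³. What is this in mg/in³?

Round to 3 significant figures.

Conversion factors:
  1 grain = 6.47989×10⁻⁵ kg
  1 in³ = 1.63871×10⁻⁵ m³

4.05×10⁴ mg/in³

38.1 grain/cm³ × 6.47989×10⁻⁵ kg/grain ÷ 10⁻⁶ m³/cm³ = 2468.84 kg/m³
2468.84 kg/m³ ÷ 10⁻⁶ kg/mg × 1.63871×10⁻⁵ m³/in³ = 40457.1 mg/in³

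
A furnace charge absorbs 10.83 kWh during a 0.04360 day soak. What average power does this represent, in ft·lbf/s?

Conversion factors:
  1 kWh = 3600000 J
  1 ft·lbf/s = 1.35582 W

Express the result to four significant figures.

10.83 kWh × 3600000 → 3.8988×10⁷ J
0.04360 day × 86400 → 3767.04 s
P = E / t = 3.8988×10⁷ J / 3767.04 s = 10349.8 W
10349.8 W ÷ (1.35582 W/ft·lbf/s) = 7633.61 ft·lbf/s

7634 ft·lbf/s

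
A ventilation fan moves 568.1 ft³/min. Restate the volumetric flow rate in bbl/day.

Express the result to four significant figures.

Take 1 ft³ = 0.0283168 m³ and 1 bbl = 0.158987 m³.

568.1 ft³/min × 0.0283168 m³/ft³ ÷ 60 s/min = 0.268113 m³/s
0.268113 m³/s ÷ 0.158987 m³/bbl × 86400 s/day = 145704 bbl/day

1.457×10⁵ bbl/day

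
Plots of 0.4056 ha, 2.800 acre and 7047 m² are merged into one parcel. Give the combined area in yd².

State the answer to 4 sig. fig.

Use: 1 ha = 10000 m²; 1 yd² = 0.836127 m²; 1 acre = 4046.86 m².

2.683×10⁴ yd²

0.4056 ha × 10000 = 4056 m²
2.800 acre × 4046.86 = 11331.2 m²
7047 m² (already m²)
Combined: 4056 + 11331.2 + 7047 = 22434.2 m²
In yd²: 22434.2 / 0.836127 = 26831.1 yd²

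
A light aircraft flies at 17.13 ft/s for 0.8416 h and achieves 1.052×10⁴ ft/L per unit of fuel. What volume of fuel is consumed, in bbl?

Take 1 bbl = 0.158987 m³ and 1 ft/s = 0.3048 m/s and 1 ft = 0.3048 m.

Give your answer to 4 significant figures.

0.03103 bbl

17.13 ft/s → 5.22122 m/s
0.8416 h → 3029.76 s
d = v × t = 5.22122 × 3029.76 = 15819 m
1.052×10⁴ ft/L → 3.2065×10⁶ m/m³
V = d / (distance per unit fuel) = 15819 / 3.2065×10⁶ = 0.00493342 m³
In bbl: 0.00493342 / 0.158987 = 0.0310303 bbl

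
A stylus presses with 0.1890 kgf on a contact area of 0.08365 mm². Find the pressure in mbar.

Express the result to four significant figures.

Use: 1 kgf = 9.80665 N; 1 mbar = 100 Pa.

0.1890 kgf × 9.80665 = 1.85346 N
0.08365 mm² × 10⁻⁶ = 8.365×10⁻⁸ m²
P = F / A = 1.85346 N / 8.365×10⁻⁸ m² = 2.21573×10⁷ Pa
2.21573×10⁷ Pa ÷ (100 Pa/mbar) = 221573 mbar

2.216×10⁵ mbar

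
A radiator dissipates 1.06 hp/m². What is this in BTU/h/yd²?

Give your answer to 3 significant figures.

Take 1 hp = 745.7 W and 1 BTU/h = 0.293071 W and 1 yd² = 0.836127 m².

2260 BTU/h/yd²

1.06 hp/m² × 745.7 W/hp = 790.442 W/m²
790.442 W/m² ÷ 0.293071 W/BTU/h × 0.836127 m²/yd² = 2255.12 BTU/h/yd²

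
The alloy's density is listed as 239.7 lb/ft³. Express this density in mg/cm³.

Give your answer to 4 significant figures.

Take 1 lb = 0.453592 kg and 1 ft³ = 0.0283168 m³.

3840 mg/cm³

239.7 lb/ft³ × 0.453592 kg/lb ÷ 0.0283168 m³/ft³ = 3839.63 kg/m³
3839.63 kg/m³ ÷ 10⁻⁶ kg/mg × 10⁻⁶ m³/cm³ = 3839.63 mg/cm³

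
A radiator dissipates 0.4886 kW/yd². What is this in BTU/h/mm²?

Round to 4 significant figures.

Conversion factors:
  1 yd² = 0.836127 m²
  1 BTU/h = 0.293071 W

0.001994 BTU/h/mm²

0.4886 kW/yd² × 1000 W/kW ÷ 0.836127 m²/yd² = 584.361 W/m²
584.361 W/m² ÷ 0.293071 W/BTU/h × 10⁻⁶ m²/mm² = 0.00199392 BTU/h/mm²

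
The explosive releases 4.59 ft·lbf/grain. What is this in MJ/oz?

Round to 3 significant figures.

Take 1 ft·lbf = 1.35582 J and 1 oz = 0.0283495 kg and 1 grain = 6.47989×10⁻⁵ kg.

0.00272 MJ/oz

4.59 ft·lbf/grain × 1.35582 J/ft·lbf ÷ 6.47989×10⁻⁵ kg/grain = 96038.9 J/kg
96038.9 J/kg ÷ 1000000 J/MJ × 0.0283495 kg/oz = 0.00272265 MJ/oz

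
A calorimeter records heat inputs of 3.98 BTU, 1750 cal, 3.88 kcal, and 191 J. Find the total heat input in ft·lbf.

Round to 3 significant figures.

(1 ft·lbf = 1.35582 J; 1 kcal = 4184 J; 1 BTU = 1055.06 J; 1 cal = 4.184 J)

3.98 BTU × 1055.06 = 4199.14 J
1750 cal × 4.184 = 7322 J
3.88 kcal × 4184 = 16233.9 J
191 J (already J)
Total: 4199.14 + 7322 + 16233.9 + 191 = 27946 J
In ft·lbf: 27946 / 1.35582 = 20611.9 ft·lbf

2.06×10⁴ ft·lbf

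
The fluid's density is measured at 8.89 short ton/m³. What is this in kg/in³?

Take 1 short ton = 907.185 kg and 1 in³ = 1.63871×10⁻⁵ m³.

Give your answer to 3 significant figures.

0.132 kg/in³

8.89 short ton/m³ × 907.185 kg/short ton = 8064.87 kg/m³
8064.87 kg/m³ × 1.63871×10⁻⁵ m³/in³ = 0.13216 kg/in³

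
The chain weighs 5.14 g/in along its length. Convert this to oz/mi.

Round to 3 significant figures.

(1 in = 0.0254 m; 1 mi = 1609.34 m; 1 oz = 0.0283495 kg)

5.14 g/in × 0.001 kg/g ÷ 0.0254 m/in = 0.202362 kg/m
0.202362 kg/m ÷ 0.0283495 kg/oz × 1609.34 m/mi = 11487.7 oz/mi

1.15×10⁴ oz/mi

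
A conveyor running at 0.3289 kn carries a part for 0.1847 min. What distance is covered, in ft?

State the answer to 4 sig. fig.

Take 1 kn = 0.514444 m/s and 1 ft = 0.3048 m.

0.3289 kn × 0.514444 → 0.169201 m/s
0.1847 min × 60 → 11.082 s
d = v × t = 0.169201 m/s × 11.082 s = 1.87509 m
1.87509 m ÷ (0.3048 m/ft) = 6.15187 ft

6.152 ft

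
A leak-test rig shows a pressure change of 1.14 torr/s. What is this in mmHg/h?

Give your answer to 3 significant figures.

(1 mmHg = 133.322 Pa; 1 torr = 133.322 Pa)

1.14 torr/s × 133.322 Pa/torr = 151.987 Pa/s
151.987 Pa/s ÷ 133.322 Pa/mmHg × 3600 s/h = 4104 mmHg/h

4100 mmHg/h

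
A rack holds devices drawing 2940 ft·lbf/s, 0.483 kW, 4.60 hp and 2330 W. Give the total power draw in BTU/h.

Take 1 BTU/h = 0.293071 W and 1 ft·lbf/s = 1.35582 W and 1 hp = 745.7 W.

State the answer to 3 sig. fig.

3.49×10⁴ BTU/h

2940 ft·lbf/s × 1.35582 → 3986.11 W
0.483 kW × 1000 → 483 W
4.60 hp × 745.7 → 3430.22 W
2330 W (already W)
Sum: 3986.11 + 483 + 3430.22 + 2330 = 10229.3 W
In BTU/h: 10229.3 / 0.293071 = 34903.8 BTU/h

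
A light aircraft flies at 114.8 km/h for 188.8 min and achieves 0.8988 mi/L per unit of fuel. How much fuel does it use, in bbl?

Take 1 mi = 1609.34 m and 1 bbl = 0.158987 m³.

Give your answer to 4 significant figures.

114.8 km/h → 31.8889 m/s
188.8 min → 11328 s
d = v × t = 31.8889 × 11328 = 361237 m
0.8988 mi/L → 1.44647×10⁶ m/m³
V = d / (distance per unit fuel) = 361237 / 1.44647×10⁶ = 0.249737 m³
In bbl: 0.249737 / 0.158987 = 1.5708 bbl

1.571 bbl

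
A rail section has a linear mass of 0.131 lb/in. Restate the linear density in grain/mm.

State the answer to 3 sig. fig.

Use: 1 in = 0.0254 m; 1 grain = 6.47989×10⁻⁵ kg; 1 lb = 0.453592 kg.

0.131 lb/in × 0.453592 kg/lb ÷ 0.0254 m/in = 2.33939 kg/m
2.33939 kg/m ÷ 6.47989×10⁻⁵ kg/grain × 0.001 m/mm = 36.1023 grain/mm

36.1 grain/mm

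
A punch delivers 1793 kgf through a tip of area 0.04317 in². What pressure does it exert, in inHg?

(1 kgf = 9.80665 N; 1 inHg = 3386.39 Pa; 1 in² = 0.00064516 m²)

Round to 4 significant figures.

1793 kgf × 9.80665 → 17583.3 N
0.04317 in² × 0.00064516 → 2.78516×10⁻⁵ m²
P = F / A = 17583.3 N / 2.78516×10⁻⁵ m² = 6.31321×10⁸ Pa
6.31321×10⁸ Pa ÷ (3386.39 Pa/inHg) = 186429 inHg

1.864×10⁵ inHg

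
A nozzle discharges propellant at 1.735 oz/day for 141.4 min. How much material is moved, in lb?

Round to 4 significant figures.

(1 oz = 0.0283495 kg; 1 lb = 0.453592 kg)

0.01065 lb

1.735 oz/day → 5.69287×10⁻⁷ kg/s
141.4 min → 8484 s
m = ṁ × t = 5.69287×10⁻⁷ × 8484 = 0.00482983 kg
In lb: 0.00482983 / 0.453592 = 0.010648 lb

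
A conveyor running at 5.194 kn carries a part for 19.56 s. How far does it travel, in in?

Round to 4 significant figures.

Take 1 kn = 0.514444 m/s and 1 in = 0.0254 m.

2058 in

5.194 kn × 0.514444 = 2.67202 m/s
d = v × t = 2.67202 m/s × 19.56 s = 52.2647 m
52.2647 m ÷ (0.0254 m/in) = 2057.67 in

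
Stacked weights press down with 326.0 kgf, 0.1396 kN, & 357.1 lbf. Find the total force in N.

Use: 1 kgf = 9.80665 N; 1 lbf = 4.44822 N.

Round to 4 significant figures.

4925 N

326.0 kgf × 9.80665 = 3196.97 N
0.1396 kN × 1000 = 139.6 N
357.1 lbf × 4.44822 = 1588.46 N
Total: 3196.97 + 139.6 + 1588.46 = 4925.03 N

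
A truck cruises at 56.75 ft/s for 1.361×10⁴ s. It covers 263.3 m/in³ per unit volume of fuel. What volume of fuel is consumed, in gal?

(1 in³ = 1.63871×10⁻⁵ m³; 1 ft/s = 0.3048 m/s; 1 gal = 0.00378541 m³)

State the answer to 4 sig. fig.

3.871 gal

56.75 ft/s → 17.2974 m/s
d = v × t = 17.2974 × 13610 = 235418 m
263.3 m/in³ → 1.60675×10⁷ m/m³
V = d / (distance per unit fuel) = 235418 / 1.60675×10⁷ = 0.0146518 m³
In gal: 0.0146518 / 0.00378541 = 3.8706 gal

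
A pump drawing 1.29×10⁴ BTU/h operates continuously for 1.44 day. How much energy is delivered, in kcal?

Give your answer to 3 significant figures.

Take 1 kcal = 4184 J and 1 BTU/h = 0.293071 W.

1.29×10⁴ BTU/h × 0.293071 = 3780.62 W
1.44 day × 86400 = 124416 s
E = P × t = 3780.62 W × 124416 s = 4.7037×10⁸ J
4.7037×10⁸ J ÷ (4184 J/kcal) = 112421 kcal

1.12×10⁵ kcal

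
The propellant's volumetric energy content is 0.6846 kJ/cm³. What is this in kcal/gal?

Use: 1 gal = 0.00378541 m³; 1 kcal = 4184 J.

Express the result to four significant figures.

619.4 kcal/gal

0.6846 kJ/cm³ × 1000 J/kJ ÷ 10⁻⁶ m³/cm³ = 6.846×10⁸ J/m³
6.846×10⁸ J/m³ ÷ 4184 J/kcal × 0.00378541 m³/gal = 619.381 kcal/gal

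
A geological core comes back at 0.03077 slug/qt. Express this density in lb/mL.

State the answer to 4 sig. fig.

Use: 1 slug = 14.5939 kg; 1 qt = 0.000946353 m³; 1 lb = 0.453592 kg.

0.001046 lb/mL

0.03077 slug/qt × 14.5939 kg/slug ÷ 0.000946353 m³/qt = 474.51 kg/m³
474.51 kg/m³ ÷ 0.453592 kg/lb × 10⁻⁶ m³/mL = 0.00104612 lb/mL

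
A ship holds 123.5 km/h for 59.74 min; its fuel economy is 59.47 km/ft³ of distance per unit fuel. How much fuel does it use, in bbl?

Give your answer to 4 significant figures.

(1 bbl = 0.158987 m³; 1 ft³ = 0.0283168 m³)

0.3683 bbl

123.5 km/h → 34.3056 m/s
59.74 min → 3584.4 s
d = v × t = 34.3056 × 3584.4 = 122965 m
59.47 km/ft³ → 2.10017×10⁶ m/m³
V = d / (distance per unit fuel) = 122965 / 2.10017×10⁶ = 0.05855 m³
In bbl: 0.05855 / 0.158987 = 0.368269 bbl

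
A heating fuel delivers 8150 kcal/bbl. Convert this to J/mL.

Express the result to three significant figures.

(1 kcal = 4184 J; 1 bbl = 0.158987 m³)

8150 kcal/bbl × 4184 J/kcal ÷ 0.158987 m³/bbl = 2.1448×10⁸ J/m³
2.1448×10⁸ J/m³ × 10⁻⁶ m³/mL = 214.48 J/mL

214 J/mL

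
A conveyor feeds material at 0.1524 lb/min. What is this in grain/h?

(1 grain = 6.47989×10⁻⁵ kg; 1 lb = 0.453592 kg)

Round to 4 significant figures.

6.401×10⁴ grain/h

0.1524 lb/min × 0.453592 kg/lb ÷ 60 s/min = 0.00115212 kg/s
0.00115212 kg/s ÷ 6.47989×10⁻⁵ kg/grain × 3600 s/h = 64007.8 grain/h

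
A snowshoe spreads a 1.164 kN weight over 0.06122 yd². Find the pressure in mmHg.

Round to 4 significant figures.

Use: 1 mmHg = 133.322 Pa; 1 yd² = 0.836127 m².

170.6 mmHg

1.164 kN × 1000 → 1164 N
0.06122 yd² × 0.836127 → 0.0511877 m²
P = F / A = 1164 N / 0.0511877 m² = 22739.8 Pa
22739.8 Pa ÷ (133.322 Pa/mmHg) = 170.563 mmHg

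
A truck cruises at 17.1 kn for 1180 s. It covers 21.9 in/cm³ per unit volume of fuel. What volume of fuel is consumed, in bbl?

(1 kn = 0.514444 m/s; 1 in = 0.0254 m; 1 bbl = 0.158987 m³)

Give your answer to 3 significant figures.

17.1 kn → 8.79699 m/s
d = v × t = 8.79699 × 1180 = 10380.4 m
21.9 in/cm³ → 556260 m/m³
V = d / (distance per unit fuel) = 10380.4 / 556260 = 0.0186611 m³
In bbl: 0.0186611 / 0.158987 = 0.117375 bbl

0.117 bbl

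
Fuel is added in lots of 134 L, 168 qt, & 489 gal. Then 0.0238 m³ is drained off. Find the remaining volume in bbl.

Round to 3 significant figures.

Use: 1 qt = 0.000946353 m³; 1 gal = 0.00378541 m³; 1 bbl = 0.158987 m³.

134 L × 0.001 = 0.134 m³
168 qt × 0.000946353 = 0.158987 m³
489 gal × 0.00378541 = 1.85107 m³
0.0238 m³ (already m³)
Result: 0.134 + 0.158987 + 1.85107 − 0.0238 = 2.12026 m³
In bbl: 2.12026 / 0.158987 = 13.3361 bbl

13.3 bbl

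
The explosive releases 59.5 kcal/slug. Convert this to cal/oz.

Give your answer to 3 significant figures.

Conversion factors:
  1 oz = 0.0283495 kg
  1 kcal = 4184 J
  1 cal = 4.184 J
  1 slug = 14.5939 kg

59.5 kcal/slug × 4184 J/kcal ÷ 14.5939 kg/slug = 17058.4 J/kg
17058.4 J/kg ÷ 4.184 J/cal × 0.0283495 kg/oz = 115.582 cal/oz

116 cal/oz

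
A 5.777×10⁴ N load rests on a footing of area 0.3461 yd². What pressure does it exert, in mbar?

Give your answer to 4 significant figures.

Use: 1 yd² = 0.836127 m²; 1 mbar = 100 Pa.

1996 mbar

0.3461 yd² × 0.836127 → 0.289384 m²
P = F / A = 57770 N / 0.289384 m² = 199631 Pa
199631 Pa ÷ (100 Pa/mbar) = 1996.31 mbar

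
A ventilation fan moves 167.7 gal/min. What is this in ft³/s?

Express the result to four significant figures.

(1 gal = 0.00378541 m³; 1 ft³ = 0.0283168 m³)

167.7 gal/min × 0.00378541 m³/gal ÷ 60 s/min = 0.0105802 m³/s
0.0105802 m³/s ÷ 0.0283168 m³/ft³ = 0.373637 ft³/s

0.3736 ft³/s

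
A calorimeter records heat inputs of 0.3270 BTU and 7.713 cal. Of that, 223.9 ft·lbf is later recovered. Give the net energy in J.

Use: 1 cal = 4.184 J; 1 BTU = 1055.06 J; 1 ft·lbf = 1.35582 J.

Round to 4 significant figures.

73.71 J

0.3270 BTU × 1055.06 = 345.005 J
7.713 cal × 4.184 = 32.2712 J
223.9 ft·lbf × 1.35582 = 303.568 J
Sum: 345.005 + 32.2712 − 303.568 = 73.7082 J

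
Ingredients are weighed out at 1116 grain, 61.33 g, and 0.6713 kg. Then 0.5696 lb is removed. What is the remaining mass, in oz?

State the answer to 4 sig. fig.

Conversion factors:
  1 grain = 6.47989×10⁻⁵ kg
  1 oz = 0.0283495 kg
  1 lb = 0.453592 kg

1116 grain × 6.47989×10⁻⁵ = 0.0723156 kg
61.33 g × 0.001 = 0.06133 kg
0.6713 kg (already kg)
0.5696 lb × 0.453592 = 0.258366 kg
Net: 0.0723156 + 0.06133 + 0.6713 − 0.258366 = 0.54658 kg
In oz: 0.54658 / 0.0283495 = 19.2801 oz

19.28 oz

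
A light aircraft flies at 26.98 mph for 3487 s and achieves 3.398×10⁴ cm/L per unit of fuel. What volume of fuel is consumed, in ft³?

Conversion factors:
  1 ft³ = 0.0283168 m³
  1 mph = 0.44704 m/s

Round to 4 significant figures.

26.98 mph → 12.0611 m/s
d = v × t = 12.0611 × 3487 = 42057.1 m
3.398×10⁴ cm/L → 339800 m/m³
V = d / (distance per unit fuel) = 42057.1 / 339800 = 0.12377 m³
In ft³: 0.12377 / 0.0283168 = 4.3709 ft³

4.371 ft³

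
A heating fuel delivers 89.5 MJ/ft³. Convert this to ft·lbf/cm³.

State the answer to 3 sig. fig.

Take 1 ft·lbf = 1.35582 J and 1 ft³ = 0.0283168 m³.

2330 ft·lbf/cm³

89.5 MJ/ft³ × 1000000 J/MJ ÷ 0.0283168 m³/ft³ = 3.16067×10⁹ J/m³
3.16067×10⁹ J/m³ ÷ 1.35582 J/ft·lbf × 10⁻⁶ m³/cm³ = 2331.19 ft·lbf/cm³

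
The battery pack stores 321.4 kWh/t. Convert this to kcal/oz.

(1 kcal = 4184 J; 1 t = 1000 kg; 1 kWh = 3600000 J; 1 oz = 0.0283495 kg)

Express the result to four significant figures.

7.840 kcal/oz

321.4 kWh/t × 3600000 J/kWh ÷ 1000 kg/t = 1.15704×10⁶ J/kg
1.15704×10⁶ J/kg ÷ 4184 J/kcal × 0.0283495 kg/oz = 7.83975 kcal/oz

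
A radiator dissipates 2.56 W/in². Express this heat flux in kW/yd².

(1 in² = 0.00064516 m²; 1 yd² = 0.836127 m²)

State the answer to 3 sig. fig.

2.56 W/in² ÷ 0.00064516 m²/in² = 3968.01 W/m²
3968.01 W/m² ÷ 1000 W/kW × 0.836127 m²/yd² = 3.31776 kW/yd²

3.32 kW/yd²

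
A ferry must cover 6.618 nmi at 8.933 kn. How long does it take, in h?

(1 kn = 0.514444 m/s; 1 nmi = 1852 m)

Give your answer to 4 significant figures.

0.7408 h

6.618 nmi × 1852 = 12256.5 m
8.933 kn × 0.514444 = 4.59553 m/s
t = d / v = 12256.5 m / 4.59553 m/s = 2667.05 s
2667.05 s ÷ (3600 s/h) = 0.740847 h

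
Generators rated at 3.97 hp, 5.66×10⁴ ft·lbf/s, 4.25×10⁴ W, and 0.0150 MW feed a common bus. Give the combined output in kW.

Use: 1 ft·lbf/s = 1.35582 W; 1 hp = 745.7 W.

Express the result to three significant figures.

137 kW

3.97 hp × 745.7 = 2960.43 W
5.66×10⁴ ft·lbf/s × 1.35582 = 76739.4 W
4.25×10⁴ W (already W)
0.0150 MW × 1000000 = 15000 W
Sum: 2960.43 + 76739.4 + 42500 + 15000 = 137200 W
In kW: 137200 / 1000 = 137.2 kW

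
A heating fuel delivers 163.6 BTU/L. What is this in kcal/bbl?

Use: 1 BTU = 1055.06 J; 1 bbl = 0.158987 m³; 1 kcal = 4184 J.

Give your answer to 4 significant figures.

6559 kcal/bbl

163.6 BTU/L × 1055.06 J/BTU ÷ 0.001 m³/L = 1.72608×10⁸ J/m³
1.72608×10⁸ J/m³ ÷ 4184 J/kcal × 0.158987 m³/bbl = 6558.9 kcal/bbl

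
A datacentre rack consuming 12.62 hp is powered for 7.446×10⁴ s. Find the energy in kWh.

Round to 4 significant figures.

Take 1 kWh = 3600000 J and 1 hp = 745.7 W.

194.6 kWh

12.62 hp × 745.7 → 9410.73 W
E = P × t = 9410.73 W × 74460 s = 7.00723×10⁸ J
7.00723×10⁸ J ÷ (3600000 J/kWh) = 194.645 kWh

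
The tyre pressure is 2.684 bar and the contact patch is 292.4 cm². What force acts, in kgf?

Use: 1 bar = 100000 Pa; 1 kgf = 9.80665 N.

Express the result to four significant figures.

2.684 bar × 100000 → 268400 Pa
292.4 cm² × 0.0001 → 0.02924 m²
F = P × A = 268400 Pa × 0.02924 m² = 7848.02 N
7848.02 N ÷ (9.80665 N/kgf) = 800.275 kgf

800.3 kgf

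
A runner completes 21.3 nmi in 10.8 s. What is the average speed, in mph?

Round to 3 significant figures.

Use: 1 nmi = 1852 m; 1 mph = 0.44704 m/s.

8170 mph

21.3 nmi × 1852 = 39447.6 m
v = d / t = 39447.6 m / 10.8 s = 3652.56 m/s
3652.56 m/s ÷ (0.44704 m/s/mph) = 8170.54 mph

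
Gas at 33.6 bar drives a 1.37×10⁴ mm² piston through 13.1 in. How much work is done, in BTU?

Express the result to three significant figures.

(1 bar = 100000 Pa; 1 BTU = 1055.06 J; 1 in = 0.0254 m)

14.5 BTU

33.6 bar → 3.36×10⁶ Pa
1.37×10⁴ mm² → 0.0137 m²
F = P × A = 3.36×10⁶ × 0.0137 = 46032 N
13.1 in → 0.33274 m
W = F × d = 46032 × 0.33274 = 15316.7 J
In BTU: 15316.7 / 1055.06 = 14.5174 BTU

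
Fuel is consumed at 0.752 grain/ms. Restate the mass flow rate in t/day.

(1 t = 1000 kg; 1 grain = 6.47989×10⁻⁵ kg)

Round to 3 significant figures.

4.21 t/day

0.752 grain/ms × 6.47989×10⁻⁵ kg/grain ÷ 0.001 s/ms = 0.0487288 kg/s
0.0487288 kg/s ÷ 1000 kg/t × 86400 s/day = 4.21017 t/day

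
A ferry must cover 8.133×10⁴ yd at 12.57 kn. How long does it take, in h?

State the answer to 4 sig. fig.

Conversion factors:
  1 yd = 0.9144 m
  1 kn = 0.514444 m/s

8.133×10⁴ yd × 0.9144 → 74368.2 m
12.57 kn × 0.514444 → 6.46656 m/s
t = d / v = 74368.2 m / 6.46656 m/s = 11500.4 s
11500.4 s ÷ (3600 s/h) = 3.19456 h

3.195 h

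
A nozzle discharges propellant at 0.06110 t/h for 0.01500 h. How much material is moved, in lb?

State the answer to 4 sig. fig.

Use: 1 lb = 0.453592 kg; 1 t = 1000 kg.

0.06110 t/h → 0.0169722 kg/s
0.01500 h → 54 s
m = ṁ × t = 0.0169722 × 54 = 0.916499 kg
In lb: 0.916499 / 0.453592 = 2.02054 lb

2.021 lb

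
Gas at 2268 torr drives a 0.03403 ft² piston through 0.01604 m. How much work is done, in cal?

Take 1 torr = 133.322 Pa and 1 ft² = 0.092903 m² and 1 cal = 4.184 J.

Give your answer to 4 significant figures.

2268 torr → 302374 Pa
0.03403 ft² → 0.00316149 m²
F = P × A = 302374 × 0.00316149 = 955.952 N
W = F × d = 955.952 × 0.01604 = 15.3335 J
In cal: 15.3335 / 4.184 = 3.66479 cal

3.665 cal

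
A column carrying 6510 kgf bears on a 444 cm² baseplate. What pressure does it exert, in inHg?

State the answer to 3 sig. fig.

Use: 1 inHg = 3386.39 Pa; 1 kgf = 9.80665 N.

425 inHg

6510 kgf × 9.80665 = 63841.3 N
444 cm² × 0.0001 = 0.0444 m²
P = F / A = 63841.3 N / 0.0444 m² = 1.43787×10⁶ Pa
1.43787×10⁶ Pa ÷ (3386.39 Pa/inHg) = 424.603 inHg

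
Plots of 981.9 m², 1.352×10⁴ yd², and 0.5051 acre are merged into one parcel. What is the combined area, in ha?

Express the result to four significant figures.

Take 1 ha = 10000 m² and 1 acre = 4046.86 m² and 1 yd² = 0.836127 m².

1.433 ha

981.9 m² (already m²)
1.352×10⁴ yd² × 0.836127 = 11304.4 m²
0.5051 acre × 4046.86 = 2044.07 m²
Sum: 981.9 + 11304.4 + 2044.07 = 14330.4 m²
In ha: 14330.4 / 10000 = 1.43304 ha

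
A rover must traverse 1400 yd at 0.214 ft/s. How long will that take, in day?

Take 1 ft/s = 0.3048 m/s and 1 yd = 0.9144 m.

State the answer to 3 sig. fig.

1400 yd × 0.9144 = 1280.16 m
0.214 ft/s × 0.3048 = 0.0652272 m/s
t = d / v = 1280.16 m / 0.0652272 m/s = 19626.2 s
19626.2 s ÷ (86400 s/day) = 0.227155 day

0.227 day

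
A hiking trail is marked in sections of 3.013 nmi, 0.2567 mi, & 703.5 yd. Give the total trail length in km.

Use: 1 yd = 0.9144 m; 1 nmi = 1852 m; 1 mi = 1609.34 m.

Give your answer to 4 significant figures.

6.636 km

3.013 nmi × 1852 → 5580.08 m
0.2567 mi × 1609.34 → 413.118 m
703.5 yd × 0.9144 → 643.28 m
Total: 5580.08 + 413.118 + 643.28 = 6636.48 m
In km: 6636.48 / 1000 = 6.63648 km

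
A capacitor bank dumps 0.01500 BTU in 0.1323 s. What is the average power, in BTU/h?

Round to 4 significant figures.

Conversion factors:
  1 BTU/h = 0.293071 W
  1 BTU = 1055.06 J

408.2 BTU/h

0.01500 BTU × 1055.06 → 15.8259 J
P = E / t = 15.8259 J / 0.1323 s = 119.621 W
119.621 W ÷ (0.293071 W/BTU/h) = 408.164 BTU/h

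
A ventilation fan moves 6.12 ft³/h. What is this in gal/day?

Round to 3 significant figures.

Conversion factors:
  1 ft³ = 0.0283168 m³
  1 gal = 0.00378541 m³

1100 gal/day

6.12 ft³/h × 0.0283168 m³/ft³ ÷ 3600 s/h = 4.81386×10⁻⁵ m³/s
4.81386×10⁻⁵ m³/s ÷ 0.00378541 m³/gal × 86400 s/day = 1098.74 gal/day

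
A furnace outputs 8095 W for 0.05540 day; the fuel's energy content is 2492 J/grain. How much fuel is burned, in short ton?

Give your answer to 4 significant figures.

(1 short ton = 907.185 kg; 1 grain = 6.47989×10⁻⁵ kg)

0.05540 day → 4786.56 s
E = P × t = 8095 × 4786.56 = 3.87472×10⁷ J
2492 J/grain → 3.84574×10⁷ J/kg
m = E / e_s = 3.87472×10⁷ / 3.84574×10⁷ = 1.00754 kg
In short ton: 1.00754 / 907.185 = 0.00111062 short ton

0.001111 short ton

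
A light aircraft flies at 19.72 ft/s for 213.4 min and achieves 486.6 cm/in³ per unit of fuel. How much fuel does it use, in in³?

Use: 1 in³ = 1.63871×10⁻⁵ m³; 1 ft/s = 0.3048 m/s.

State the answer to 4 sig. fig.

1.582×10⁴ in³

19.72 ft/s → 6.01066 m/s
213.4 min → 12804 s
d = v × t = 6.01066 × 12804 = 76960.5 m
486.6 cm/in³ → 296941 m/m³
V = d / (distance per unit fuel) = 76960.5 / 296941 = 0.259178 m³
In in³: 0.259178 / 1.63871×10⁻⁵ = 15816 in³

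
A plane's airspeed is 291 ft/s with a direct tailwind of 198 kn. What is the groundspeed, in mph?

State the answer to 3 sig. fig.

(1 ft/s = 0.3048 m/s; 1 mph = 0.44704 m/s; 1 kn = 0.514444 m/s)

291 ft/s × 0.3048 = 88.6968 m/s
198 kn × 0.514444 = 101.86 m/s
Total: 88.6968 + 101.86 = 190.557 m/s
In mph: 190.557 / 0.44704 = 426.264 mph

426 mph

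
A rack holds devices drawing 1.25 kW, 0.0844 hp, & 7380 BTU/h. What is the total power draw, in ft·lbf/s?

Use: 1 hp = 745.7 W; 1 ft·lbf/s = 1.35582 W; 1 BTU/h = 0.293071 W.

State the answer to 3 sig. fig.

2560 ft·lbf/s

1.25 kW × 1000 = 1250 W
0.0844 hp × 745.7 = 62.9371 W
7380 BTU/h × 0.293071 = 2162.86 W
Total: 1250 + 62.9371 + 2162.86 = 3475.8 W
In ft·lbf/s: 3475.8 / 1.35582 = 2563.61 ft·lbf/s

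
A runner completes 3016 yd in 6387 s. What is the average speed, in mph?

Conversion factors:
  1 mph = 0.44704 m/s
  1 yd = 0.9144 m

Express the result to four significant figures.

3016 yd × 0.9144 → 2757.83 m
v = d / t = 2757.83 m / 6387 s = 0.431788 m/s
0.431788 m/s ÷ (0.44704 m/s/mph) = 0.965882 mph

0.9659 mph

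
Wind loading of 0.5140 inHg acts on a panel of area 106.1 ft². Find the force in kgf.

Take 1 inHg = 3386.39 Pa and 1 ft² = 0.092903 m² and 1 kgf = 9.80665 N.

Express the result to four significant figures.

1750 kgf

0.5140 inHg × 3386.39 = 1740.6 Pa
106.1 ft² × 0.092903 = 9.85701 m²
F = P × A = 1740.6 Pa × 9.85701 m² = 17157.1 N
17157.1 N ÷ (9.80665 N/kgf) = 1749.54 kgf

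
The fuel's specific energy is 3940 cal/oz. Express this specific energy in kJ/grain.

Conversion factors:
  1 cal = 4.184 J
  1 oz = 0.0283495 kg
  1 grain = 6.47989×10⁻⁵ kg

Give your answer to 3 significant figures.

3940 cal/oz × 4.184 J/cal ÷ 0.0283495 kg/oz = 581490 J/kg
581490 J/kg ÷ 1000 J/kJ × 6.47989×10⁻⁵ kg/grain = 0.0376799 kJ/grain

0.0377 kJ/grain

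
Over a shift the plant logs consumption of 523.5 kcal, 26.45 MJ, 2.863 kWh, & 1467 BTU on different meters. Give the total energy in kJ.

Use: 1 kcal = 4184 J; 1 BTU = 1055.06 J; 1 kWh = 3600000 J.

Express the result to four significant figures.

523.5 kcal × 4184 = 2.19032×10⁶ J
26.45 MJ × 1000000 = 2.645×10⁷ J
2.863 kWh × 3600000 = 1.03068×10⁷ J
1467 BTU × 1055.06 = 1.54777×10⁶ J
Sum: 2.19032×10⁶ + 2.645×10⁷ + 1.03068×10⁷ + 1.54777×10⁶ = 4.04949×10⁷ J
In kJ: 4.04949×10⁷ / 1000 = 40494.9 kJ

4.049×10⁴ kJ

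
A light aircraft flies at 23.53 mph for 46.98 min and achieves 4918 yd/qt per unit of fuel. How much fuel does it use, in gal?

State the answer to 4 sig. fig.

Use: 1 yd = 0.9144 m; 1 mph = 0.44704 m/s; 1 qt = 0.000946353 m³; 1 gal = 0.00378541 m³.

23.53 mph → 10.5189 m/s
46.98 min → 2818.8 s
d = v × t = 10.5189 × 2818.8 = 29650.7 m
4918 yd/qt → 4.75195×10⁶ m/m³
V = d / (distance per unit fuel) = 29650.7 / 4.75195×10⁶ = 0.00623969 m³
In gal: 0.00623969 / 0.00378541 = 1.64835 gal

1.648 gal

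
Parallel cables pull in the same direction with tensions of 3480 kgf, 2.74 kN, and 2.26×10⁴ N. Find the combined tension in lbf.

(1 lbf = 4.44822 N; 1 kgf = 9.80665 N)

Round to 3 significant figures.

3480 kgf × 9.80665 = 34127.1 N
2.74 kN × 1000 = 2740 N
2.26×10⁴ N (already N)
Sum: 34127.1 + 2740 + 22600 = 59467.1 N
In lbf: 59467.1 / 4.44822 = 13368.7 lbf

1.34×10⁴ lbf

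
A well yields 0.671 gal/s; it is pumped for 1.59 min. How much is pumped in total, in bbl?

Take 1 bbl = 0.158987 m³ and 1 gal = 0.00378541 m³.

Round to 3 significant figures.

1.52 bbl

0.671 gal/s → 0.00254001 m³/s
1.59 min → 95.4 s
V = Q × t = 0.00254001 × 95.4 = 0.242317 m³
In bbl: 0.242317 / 0.158987 = 1.52413 bbl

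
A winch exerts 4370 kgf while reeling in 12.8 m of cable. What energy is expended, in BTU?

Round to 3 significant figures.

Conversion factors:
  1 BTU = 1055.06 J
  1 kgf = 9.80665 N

520 BTU

4370 kgf × 9.80665 = 42855.1 N
W = F × d = 42855.1 N × 12.8 m = 548545 J
548545 J ÷ (1055.06 J/BTU) = 519.918 BTU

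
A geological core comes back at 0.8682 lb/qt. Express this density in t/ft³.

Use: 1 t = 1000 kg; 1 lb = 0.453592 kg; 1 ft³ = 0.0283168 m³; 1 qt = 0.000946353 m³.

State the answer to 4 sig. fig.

0.01178 t/ft³

0.8682 lb/qt × 0.453592 kg/lb ÷ 0.000946353 m³/qt = 416.133 kg/m³
416.133 kg/m³ ÷ 1000 kg/t × 0.0283168 m³/ft³ = 0.0117836 t/ft³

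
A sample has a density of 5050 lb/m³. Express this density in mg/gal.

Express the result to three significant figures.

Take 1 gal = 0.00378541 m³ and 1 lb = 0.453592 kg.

5050 lb/m³ × 0.453592 kg/lb = 2290.64 kg/m³
2290.64 kg/m³ ÷ 10⁻⁶ kg/mg × 0.00378541 m³/gal = 8.67101×10⁶ mg/gal

8.67×10⁶ mg/gal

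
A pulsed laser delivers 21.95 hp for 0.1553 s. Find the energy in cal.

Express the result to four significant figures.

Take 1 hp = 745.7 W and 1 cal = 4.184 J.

607.5 cal

21.95 hp × 745.7 → 16368.1 W
E = P × t = 16368.1 W × 0.1553 s = 2541.97 J
2541.97 J ÷ (4.184 J/cal) = 607.545 cal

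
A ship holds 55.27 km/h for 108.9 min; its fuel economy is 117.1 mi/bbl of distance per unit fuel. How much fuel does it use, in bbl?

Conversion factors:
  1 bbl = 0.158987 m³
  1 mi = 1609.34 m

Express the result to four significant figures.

55.27 km/h → 15.3528 m/s
108.9 min → 6534 s
d = v × t = 15.3528 × 6534 = 100315 m
117.1 mi/bbl → 1.18534×10⁶ m/m³
V = d / (distance per unit fuel) = 100315 / 1.18534×10⁶ = 0.0846297 m³
In bbl: 0.0846297 / 0.158987 = 0.532306 bbl

0.5323 bbl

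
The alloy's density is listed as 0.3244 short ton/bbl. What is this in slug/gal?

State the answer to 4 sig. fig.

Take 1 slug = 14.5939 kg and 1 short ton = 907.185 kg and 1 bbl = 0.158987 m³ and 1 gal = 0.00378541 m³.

0.3244 short ton/bbl × 907.185 kg/short ton ÷ 0.158987 m³/bbl = 1851.04 kg/m³
1851.04 kg/m³ ÷ 14.5939 kg/slug × 0.00378541 m³/gal = 0.480128 slug/gal

0.4801 slug/gal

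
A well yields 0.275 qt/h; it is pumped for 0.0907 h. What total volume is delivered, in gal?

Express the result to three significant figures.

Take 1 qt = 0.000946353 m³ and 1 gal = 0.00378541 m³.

0.275 qt/h → 7.22909×10⁻⁸ m³/s
0.0907 h → 326.52 s
V = Q × t = 7.22909×10⁻⁸ × 326.52 = 2.36044×10⁻⁵ m³
In gal: 2.36044×10⁻⁵ / 0.00378541 = 0.00623563 gal

0.00624 gal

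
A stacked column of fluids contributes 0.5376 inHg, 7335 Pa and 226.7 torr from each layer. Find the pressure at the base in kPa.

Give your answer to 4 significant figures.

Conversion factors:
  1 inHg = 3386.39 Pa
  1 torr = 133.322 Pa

39.38 kPa

0.5376 inHg × 3386.39 = 1820.52 Pa
7335 Pa (already Pa)
226.7 torr × 133.322 = 30224.1 Pa
Sum: 1820.52 + 7335 + 30224.1 = 39379.6 Pa
In kPa: 39379.6 / 1000 = 39.3796 kPa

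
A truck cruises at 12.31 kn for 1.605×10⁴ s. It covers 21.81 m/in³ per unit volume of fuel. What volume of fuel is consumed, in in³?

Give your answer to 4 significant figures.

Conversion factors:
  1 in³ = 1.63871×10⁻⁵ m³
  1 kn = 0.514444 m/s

4660 in³

12.31 kn → 6.33281 m/s
d = v × t = 6.33281 × 16050 = 101642 m
21.81 m/in³ → 1.33092×10⁶ m/m³
V = d / (distance per unit fuel) = 101642 / 1.33092×10⁶ = 0.0763697 m³
In in³: 0.0763697 / 1.63871×10⁻⁵ = 4660.35 in³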